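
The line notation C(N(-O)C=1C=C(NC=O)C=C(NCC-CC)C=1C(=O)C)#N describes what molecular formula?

C14H18N4O3

Heavy atoms from the SMILES: 14 C, 4 N, 3 O.
Implicit hydrogens by atom environment:
  4 × C (aromatic): no H
  3 × C: 2 H each → 6
  2 × C: 3 H each → 6
  2 × C (aromatic): 1 H each → 2
  2 × C: no H
  2 × N: 1 H each → 2
  2 × N: no H
  2 × O: no H
  1 × C: 1 H
  1 × O: 1 H
  Total hydrogens = 18.
Molecular formula: C14H18N4O3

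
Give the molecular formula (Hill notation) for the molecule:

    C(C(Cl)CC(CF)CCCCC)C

C11H22ClF

Heavy atoms from the SMILES: 11 C, 1 Cl, 1 F.
Implicit hydrogens by atom environment:
  7 × C: 2 H each → 14
  2 × C: 3 H each → 6
  2 × C: 1 H each → 2
  1 × Cl: no H
  1 × F: no H
  Total hydrogens = 22.
Molecular formula: C11H22ClF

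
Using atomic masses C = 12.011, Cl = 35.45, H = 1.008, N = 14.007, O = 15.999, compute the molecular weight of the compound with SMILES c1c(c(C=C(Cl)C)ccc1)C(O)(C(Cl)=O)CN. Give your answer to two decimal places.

274.14

Molecular formula: C12H13Cl2NO2.
M = 12×12.011 + 2×35.45 + 13×1.008 + 1×14.007 + 2×15.999 = 274.14 g/mol.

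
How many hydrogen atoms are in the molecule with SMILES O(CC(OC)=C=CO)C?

10

Hydrogens are implicit in SMILES; fill each atom to its normal valence:
  2 × C: 3 H each → 6
  2 × C: no H
  2 × O: no H
  1 × C: 2 H
  1 × C: 1 H
  1 × O: 1 H
  Total hydrogens = 10.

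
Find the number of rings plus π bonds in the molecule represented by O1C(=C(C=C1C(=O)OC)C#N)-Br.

6

Molecular formula from the SMILES: C7H4BrNO3.
DoU = (2C + 2 + N − H − X)/2 = (2·7 + 2 + 1 − 4 − 1)/2 = 12/2 = 6.
(Structurally: 1 ring(s) + 5 π bond(s) = 6.)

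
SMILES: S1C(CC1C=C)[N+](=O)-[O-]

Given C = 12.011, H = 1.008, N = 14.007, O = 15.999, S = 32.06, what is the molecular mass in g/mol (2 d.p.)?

145.18

Molecular formula: C5H7NO2S.
M = 5×12.011 + 7×1.008 + 1×14.007 + 2×15.999 + 1×32.06 = 145.18 g/mol.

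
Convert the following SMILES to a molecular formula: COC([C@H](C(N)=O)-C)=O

Heavy atoms from the SMILES: 5 C, 1 N, 3 O.
Implicit hydrogens by atom environment:
  3 × O: no H
  2 × C: 3 H each → 6
  2 × C: no H
  1 × C: 1 H
  1 × N: 2 H
  Total hydrogens = 9.
Molecular formula: C5H9NO3

C5H9NO3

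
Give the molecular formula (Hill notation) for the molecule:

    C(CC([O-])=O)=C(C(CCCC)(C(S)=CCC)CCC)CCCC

Heavy atoms from the SMILES: 20 C, 2 O, 1 S.
Implicit hydrogens by atom environment:
  10 × C: 2 H each → 20
  4 × C: 3 H each → 12
  4 × C: no H
  2 × C: 1 H each → 2
  1 × O: no H
  1 × O (charge -1): no H
  1 × S: 1 H
  Total hydrogens = 35.
Net charge -1.
Molecular formula: C20H35O2S-

C20H35O2S-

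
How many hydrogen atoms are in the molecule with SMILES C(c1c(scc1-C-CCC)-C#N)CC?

17

Hydrogens are implicit in SMILES; fill each atom to its normal valence:
  5 × C: 2 H each → 10
  3 × C (aromatic): no H
  2 × C: 3 H each → 6
  1 × C (aromatic): 1 H
  1 × C: no H
  1 × N: no H
  1 × S (aromatic): no H
  Total hydrogens = 17.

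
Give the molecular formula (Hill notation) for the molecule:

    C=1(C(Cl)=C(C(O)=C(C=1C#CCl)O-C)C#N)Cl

C10H4Cl3NO2

Heavy atoms from the SMILES: 10 C, 3 Cl, 1 N, 2 O.
Implicit hydrogens by atom environment:
  6 × C (aromatic): no H
  3 × C: no H
  3 × Cl: no H
  1 × C: 3 H
  1 × N: no H
  1 × O: 1 H
  1 × O: no H
  Total hydrogens = 4.
Molecular formula: C10H4Cl3NO2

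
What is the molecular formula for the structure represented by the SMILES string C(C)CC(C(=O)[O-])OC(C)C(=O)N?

C8H14NO4-

Heavy atoms from the SMILES: 8 C, 1 N, 4 O.
Implicit hydrogens by atom environment:
  3 × O: no H
  2 × C: 3 H each → 6
  2 × C: 2 H each → 4
  2 × C: 1 H each → 2
  2 × C: no H
  1 × N: 2 H
  1 × O (charge -1): no H
  Total hydrogens = 14.
Net charge -1.
Molecular formula: C8H14NO4-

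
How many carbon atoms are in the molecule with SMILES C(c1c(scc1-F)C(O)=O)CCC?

9

The symbol for carbon appears 9 times in the SMILES. Lowercase c denotes aromatic carbon and counts toward C.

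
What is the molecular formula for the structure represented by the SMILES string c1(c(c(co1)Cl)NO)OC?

Heavy atoms from the SMILES: 5 C, 1 Cl, 1 N, 3 O.
Implicit hydrogens by atom environment:
  3 × C (aromatic): no H
  1 × C: 3 H
  1 × C (aromatic): 1 H
  1 × Cl: no H
  1 × N: 1 H
  1 × O: 1 H
  1 × O (aromatic): no H
  1 × O: no H
  Total hydrogens = 6.
Molecular formula: C5H6ClNO3

C5H6ClNO3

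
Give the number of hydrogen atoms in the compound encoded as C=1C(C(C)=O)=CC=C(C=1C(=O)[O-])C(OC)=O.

Hydrogens are implicit in SMILES; fill each atom to its normal valence:
  4 × O: no H
  3 × C (aromatic): 1 H each → 3
  3 × C (aromatic): no H
  3 × C: no H
  2 × C: 3 H each → 6
  1 × O (charge -1): no H
  Total hydrogens = 9.

9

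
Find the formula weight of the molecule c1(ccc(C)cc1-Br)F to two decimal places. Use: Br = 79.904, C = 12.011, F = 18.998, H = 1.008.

Molecular formula: C7H6BrF.
M = 1×79.904 + 7×12.011 + 1×18.998 + 6×1.008 = 189.03 g/mol.

189.03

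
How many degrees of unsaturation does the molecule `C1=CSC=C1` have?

Molecular formula from the SMILES: C4H4S.
DoU = (2C + 2 + N − H − X)/2 = (2·4 + 2 + 0 − 4 − 0)/2 = 6/2 = 3.
(Structurally: 1 ring(s) + 2 π bond(s) = 3.)

3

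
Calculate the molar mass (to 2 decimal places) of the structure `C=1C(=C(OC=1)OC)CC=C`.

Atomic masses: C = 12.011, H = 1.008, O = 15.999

138.17

Molecular formula: C8H10O2.
M = 8×12.011 + 10×1.008 + 2×15.999 = 138.17 g/mol.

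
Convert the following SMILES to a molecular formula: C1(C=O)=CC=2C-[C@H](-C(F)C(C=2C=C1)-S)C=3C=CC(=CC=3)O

Heavy atoms from the SMILES: 17 C, 1 F, 2 O, 1 S.
Implicit hydrogens by atom environment:
  7 × C (aromatic): 1 H each → 7
  5 × C (aromatic): no H
  4 × C: 1 H each → 4
  1 × C: 2 H
  1 × F: no H
  1 × O: 1 H
  1 × O: no H
  1 × S: 1 H
  Total hydrogens = 15.
Molecular formula: C17H15FO2S

C17H15FO2S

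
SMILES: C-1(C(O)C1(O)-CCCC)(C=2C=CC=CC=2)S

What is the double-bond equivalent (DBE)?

5

Molecular formula from the SMILES: C13H18O2S.
DoU = (2C + 2 + N − H − X)/2 = (2·13 + 2 + 0 − 18 − 0)/2 = 10/2 = 5.
(Structurally: 2 ring(s) + 3 π bond(s) = 5.)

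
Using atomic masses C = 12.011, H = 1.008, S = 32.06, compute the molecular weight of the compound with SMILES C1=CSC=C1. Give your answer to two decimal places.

Molecular formula: C4H4S.
M = 4×12.011 + 4×1.008 + 1×32.06 = 84.14 g/mol.

84.14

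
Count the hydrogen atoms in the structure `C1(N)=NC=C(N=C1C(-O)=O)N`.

Hydrogens are implicit in SMILES; fill each atom to its normal valence:
  3 × C (aromatic): no H
  2 × N: 2 H each → 4
  2 × N (aromatic): no H
  1 × C (aromatic): 1 H
  1 × C: no H
  1 × O: 1 H
  1 × O: no H
  Total hydrogens = 6.

6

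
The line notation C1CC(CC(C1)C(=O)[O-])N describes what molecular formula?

Heavy atoms from the SMILES: 7 C, 1 N, 2 O.
Implicit hydrogens by atom environment:
  4 × C: 2 H each → 8
  2 × C: 1 H each → 2
  1 × C: no H
  1 × N: 2 H
  1 × O: no H
  1 × O (charge -1): no H
  Total hydrogens = 12.
Net charge -1.
Molecular formula: C7H12NO2-

C7H12NO2-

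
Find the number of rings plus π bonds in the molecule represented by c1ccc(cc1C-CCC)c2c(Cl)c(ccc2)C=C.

9

Molecular formula from the SMILES: C18H19Cl.
DoU = (2C + 2 + N − H − X)/2 = (2·18 + 2 + 0 − 19 − 1)/2 = 18/2 = 9.
(Structurally: 2 ring(s) + 7 π bond(s) = 9.)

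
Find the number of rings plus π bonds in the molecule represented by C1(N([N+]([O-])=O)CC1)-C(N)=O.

Molecular formula from the SMILES: C4H7N3O3.
DoU = (2C + 2 + N − H − X)/2 = (2·4 + 2 + 3 − 7 − 0)/2 = 6/2 = 3.
(Structurally: 1 ring(s) + 2 π bond(s) = 3.)

3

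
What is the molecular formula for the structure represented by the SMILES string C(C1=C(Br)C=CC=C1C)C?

Heavy atoms from the SMILES: 1 Br, 9 C.
Implicit hydrogens by atom environment:
  3 × C (aromatic): 1 H each → 3
  3 × C (aromatic): no H
  2 × C: 3 H each → 6
  1 × Br: no H
  1 × C: 2 H
  Total hydrogens = 11.
Molecular formula: C9H11Br

C9H11Br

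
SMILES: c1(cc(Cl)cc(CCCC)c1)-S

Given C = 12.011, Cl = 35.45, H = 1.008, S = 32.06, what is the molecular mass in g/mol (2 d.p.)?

200.72

Molecular formula: C10H13ClS.
M = 10×12.011 + 1×35.45 + 13×1.008 + 1×32.06 = 200.72 g/mol.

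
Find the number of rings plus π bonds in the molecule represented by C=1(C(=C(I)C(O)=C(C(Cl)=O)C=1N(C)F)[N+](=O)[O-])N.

6

Molecular formula from the SMILES: C8H6ClFIN3O4.
DoU = (2C + 2 + N − H − X)/2 = (2·8 + 2 + 3 − 6 − 3)/2 = 12/2 = 6.
(Structurally: 1 ring(s) + 5 π bond(s) = 6.)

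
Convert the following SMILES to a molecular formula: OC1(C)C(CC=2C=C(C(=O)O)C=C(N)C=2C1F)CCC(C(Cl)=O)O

Heavy atoms from the SMILES: 16 C, 1 Cl, 1 F, 1 N, 5 O.
Implicit hydrogens by atom environment:
  4 × C (aromatic): no H
  3 × C: 2 H each → 6
  3 × C: 1 H each → 3
  3 × C: no H
  3 × O: 1 H each → 3
  2 × C (aromatic): 1 H each → 2
  2 × O: no H
  1 × C: 3 H
  1 × Cl: no H
  1 × F: no H
  1 × N: 2 H
  Total hydrogens = 19.
Molecular formula: C16H19ClFNO5

C16H19ClFNO5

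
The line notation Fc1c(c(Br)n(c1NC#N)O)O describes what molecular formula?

Heavy atoms from the SMILES: 1 Br, 5 C, 1 F, 3 N, 2 O.
Implicit hydrogens by atom environment:
  4 × C (aromatic): no H
  2 × O: 1 H each → 2
  1 × Br: no H
  1 × C: no H
  1 × F: no H
  1 × N: 1 H
  1 × N (aromatic): no H
  1 × N: no H
  Total hydrogens = 3.
Molecular formula: C5H3BrFN3O2

C5H3BrFN3O2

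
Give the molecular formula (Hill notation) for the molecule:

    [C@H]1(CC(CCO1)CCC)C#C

C10H16O

Heavy atoms from the SMILES: 10 C, 1 O.
Implicit hydrogens by atom environment:
  5 × C: 2 H each → 10
  3 × C: 1 H each → 3
  1 × C: 3 H
  1 × C: no H
  1 × O: no H
  Total hydrogens = 16.
Molecular formula: C10H16O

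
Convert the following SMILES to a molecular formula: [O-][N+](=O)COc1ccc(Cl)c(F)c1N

Heavy atoms from the SMILES: 7 C, 1 Cl, 1 F, 2 N, 3 O.
Implicit hydrogens by atom environment:
  4 × C (aromatic): no H
  2 × C (aromatic): 1 H each → 2
  2 × O: no H
  1 × C: 2 H
  1 × Cl: no H
  1 × F: no H
  1 × N: 2 H
  1 × N (charge +1): no H
  1 × O (charge -1): no H
  Total hydrogens = 6.
Molecular formula: C7H6ClFN2O3

C7H6ClFN2O3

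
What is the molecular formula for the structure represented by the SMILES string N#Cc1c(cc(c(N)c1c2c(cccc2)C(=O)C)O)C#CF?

C17H11FN2O2

Heavy atoms from the SMILES: 17 C, 1 F, 2 N, 2 O.
Implicit hydrogens by atom environment:
  7 × C (aromatic): no H
  5 × C (aromatic): 1 H each → 5
  4 × C: no H
  1 × C: 3 H
  1 × F: no H
  1 × N: 2 H
  1 × N: no H
  1 × O: 1 H
  1 × O: no H
  Total hydrogens = 11.
Molecular formula: C17H11FN2O2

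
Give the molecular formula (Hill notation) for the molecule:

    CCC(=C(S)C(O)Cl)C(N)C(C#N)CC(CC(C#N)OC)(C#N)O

Heavy atoms from the SMILES: 15 C, 1 Cl, 4 N, 3 O, 1 S.
Implicit hydrogens by atom environment:
  6 × C: no H
  4 × C: 1 H each → 4
  3 × C: 2 H each → 6
  3 × N: no H
  2 × C: 3 H each → 6
  2 × O: 1 H each → 2
  1 × Cl: no H
  1 × N: 2 H
  1 × O: no H
  1 × S: 1 H
  Total hydrogens = 21.
Molecular formula: C15H21ClN4O3S

C15H21ClN4O3S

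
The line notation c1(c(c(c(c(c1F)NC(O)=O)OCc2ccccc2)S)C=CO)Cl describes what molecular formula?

Heavy atoms from the SMILES: 16 C, 1 Cl, 1 F, 1 N, 4 O, 1 S.
Implicit hydrogens by atom environment:
  7 × C (aromatic): no H
  5 × C (aromatic): 1 H each → 5
  2 × C: 1 H each → 2
  2 × O: 1 H each → 2
  2 × O: no H
  1 × C: 2 H
  1 × C: no H
  1 × Cl: no H
  1 × F: no H
  1 × N: 1 H
  1 × S: 1 H
  Total hydrogens = 13.
Molecular formula: C16H13ClFNO4S

C16H13ClFNO4S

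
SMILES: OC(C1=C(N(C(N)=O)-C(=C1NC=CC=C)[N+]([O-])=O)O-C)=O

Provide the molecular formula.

Heavy atoms from the SMILES: 11 C, 4 N, 6 O.
Implicit hydrogens by atom environment:
  4 × C (aromatic): no H
  4 × O: no H
  3 × C: 1 H each → 3
  2 × C: no H
  1 × C: 3 H
  1 × C: 2 H
  1 × N: 2 H
  1 × N: 1 H
  1 × N (aromatic): no H
  1 × N (charge +1): no H
  1 × O: 1 H
  1 × O (charge -1): no H
  Total hydrogens = 12.
Molecular formula: C11H12N4O6

C11H12N4O6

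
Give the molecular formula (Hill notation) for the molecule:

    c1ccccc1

C6H6

Heavy atoms from the SMILES: 6 C.
Implicit hydrogens by atom environment:
  6 × C (aromatic): 1 H each → 6
  Total hydrogens = 6.
Molecular formula: C6H6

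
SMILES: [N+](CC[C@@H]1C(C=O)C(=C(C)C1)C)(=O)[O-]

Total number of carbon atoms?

10

The symbol for carbon appears 10 times in the SMILES.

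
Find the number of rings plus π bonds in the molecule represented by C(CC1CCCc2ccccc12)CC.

Molecular formula from the SMILES: C14H20.
DoU = (2C + 2 + N − H − X)/2 = (2·14 + 2 + 0 − 20 − 0)/2 = 10/2 = 5.
(Structurally: 2 ring(s) + 3 π bond(s) = 5.)

5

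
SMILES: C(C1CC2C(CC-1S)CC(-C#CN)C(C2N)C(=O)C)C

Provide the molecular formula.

Heavy atoms from the SMILES: 16 C, 2 N, 1 O, 1 S.
Implicit hydrogens by atom environment:
  7 × C: 1 H each → 7
  4 × C: 2 H each → 8
  3 × C: no H
  2 × C: 3 H each → 6
  2 × N: 2 H each → 4
  1 × O: no H
  1 × S: 1 H
  Total hydrogens = 26.
Molecular formula: C16H26N2OS

C16H26N2OS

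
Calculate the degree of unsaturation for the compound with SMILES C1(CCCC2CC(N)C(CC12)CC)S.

2

Molecular formula from the SMILES: C12H23NS.
DoU = (2C + 2 + N − H − X)/2 = (2·12 + 2 + 1 − 23 − 0)/2 = 4/2 = 2.
(Structurally: 2 ring(s) + 0 π bond(s) = 2.)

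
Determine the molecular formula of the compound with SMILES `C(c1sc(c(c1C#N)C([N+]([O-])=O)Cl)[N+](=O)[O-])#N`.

Heavy atoms from the SMILES: 7 C, 1 Cl, 4 N, 4 O, 1 S.
Implicit hydrogens by atom environment:
  4 × C (aromatic): no H
  2 × C: no H
  2 × N: no H
  2 × N (charge +1): no H
  2 × O: no H
  2 × O (charge -1): no H
  1 × C: 1 H
  1 × Cl: no H
  1 × S (aromatic): no H
  Total hydrogens = 1.
Molecular formula: C7HClN4O4S

C7HClN4O4S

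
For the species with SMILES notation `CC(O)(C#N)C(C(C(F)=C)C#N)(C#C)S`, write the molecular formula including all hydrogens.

Heavy atoms from the SMILES: 10 C, 1 F, 2 N, 1 O, 1 S.
Implicit hydrogens by atom environment:
  6 × C: no H
  2 × C: 1 H each → 2
  2 × N: no H
  1 × C: 3 H
  1 × C: 2 H
  1 × F: no H
  1 × O: 1 H
  1 × S: 1 H
  Total hydrogens = 9.
Molecular formula: C10H9FN2OS

C10H9FN2OS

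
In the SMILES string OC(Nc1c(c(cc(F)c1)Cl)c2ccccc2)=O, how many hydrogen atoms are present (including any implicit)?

Hydrogens are implicit in SMILES; fill each atom to its normal valence:
  7 × C (aromatic): 1 H each → 7
  5 × C (aromatic): no H
  1 × C: no H
  1 × Cl: no H
  1 × F: no H
  1 × N: 1 H
  1 × O: 1 H
  1 × O: no H
  Total hydrogens = 9.

9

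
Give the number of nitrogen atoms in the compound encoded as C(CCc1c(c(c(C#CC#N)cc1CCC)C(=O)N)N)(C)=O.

The symbol for nitrogen appears 3 times in the SMILES.

3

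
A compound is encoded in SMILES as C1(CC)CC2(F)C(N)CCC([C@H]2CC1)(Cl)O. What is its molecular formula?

Heavy atoms from the SMILES: 12 C, 1 Cl, 1 F, 1 N, 1 O.
Implicit hydrogens by atom environment:
  6 × C: 2 H each → 12
  3 × C: 1 H each → 3
  2 × C: no H
  1 × C: 3 H
  1 × Cl: no H
  1 × F: no H
  1 × N: 2 H
  1 × O: 1 H
  Total hydrogens = 21.
Molecular formula: C12H21ClFNO

C12H21ClFNO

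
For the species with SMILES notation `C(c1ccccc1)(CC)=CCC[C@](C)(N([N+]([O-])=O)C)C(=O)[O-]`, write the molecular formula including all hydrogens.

Heavy atoms from the SMILES: 16 C, 2 N, 4 O.
Implicit hydrogens by atom environment:
  5 × C (aromatic): 1 H each → 5
  3 × C: 3 H each → 9
  3 × C: 2 H each → 6
  3 × C: no H
  2 × O: no H
  2 × O (charge -1): no H
  1 × C: 1 H
  1 × C (aromatic): no H
  1 × N: no H
  1 × N (charge +1): no H
  Total hydrogens = 21.
Net charge -1.
Molecular formula: C16H21N2O4-

C16H21N2O4-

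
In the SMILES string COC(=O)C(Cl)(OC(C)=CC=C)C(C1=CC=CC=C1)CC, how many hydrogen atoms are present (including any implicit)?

Hydrogens are implicit in SMILES; fill each atom to its normal valence:
  5 × C (aromatic): 1 H each → 5
  3 × C: 3 H each → 9
  3 × C: 1 H each → 3
  3 × C: no H
  3 × O: no H
  2 × C: 2 H each → 4
  1 × C (aromatic): no H
  1 × Cl: no H
  Total hydrogens = 21.

21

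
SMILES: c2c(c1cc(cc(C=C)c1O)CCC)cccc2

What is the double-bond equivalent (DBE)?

Molecular formula from the SMILES: C17H18O.
DoU = (2C + 2 + N − H − X)/2 = (2·17 + 2 + 0 − 18 − 0)/2 = 18/2 = 9.
(Structurally: 2 ring(s) + 7 π bond(s) = 9.)

9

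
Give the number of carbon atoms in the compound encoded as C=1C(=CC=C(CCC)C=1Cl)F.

The symbol for carbon appears 9 times in the SMILES. (Cl is a single chlorine, not C + l.)

9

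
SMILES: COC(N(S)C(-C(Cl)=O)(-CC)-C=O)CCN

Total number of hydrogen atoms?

17

Hydrogens are implicit in SMILES; fill each atom to its normal valence:
  3 × C: 2 H each → 6
  3 × O: no H
  2 × C: 3 H each → 6
  2 × C: 1 H each → 2
  2 × C: no H
  1 × Cl: no H
  1 × N: 2 H
  1 × N: no H
  1 × S: 1 H
  Total hydrogens = 17.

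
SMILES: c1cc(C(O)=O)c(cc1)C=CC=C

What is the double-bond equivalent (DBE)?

7

Molecular formula from the SMILES: C11H10O2.
DoU = (2C + 2 + N − H − X)/2 = (2·11 + 2 + 0 − 10 − 0)/2 = 14/2 = 7.
(Structurally: 1 ring(s) + 6 π bond(s) = 7.)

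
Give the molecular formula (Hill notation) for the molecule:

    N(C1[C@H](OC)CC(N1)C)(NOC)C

Heavy atoms from the SMILES: 8 C, 3 N, 2 O.
Implicit hydrogens by atom environment:
  4 × C: 3 H each → 12
  3 × C: 1 H each → 3
  2 × N: 1 H each → 2
  2 × O: no H
  1 × C: 2 H
  1 × N: no H
  Total hydrogens = 19.
Molecular formula: C8H19N3O2

C8H19N3O2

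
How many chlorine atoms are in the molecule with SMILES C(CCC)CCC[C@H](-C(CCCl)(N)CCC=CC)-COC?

1

The symbol for chlorine appears 1 time in the SMILES.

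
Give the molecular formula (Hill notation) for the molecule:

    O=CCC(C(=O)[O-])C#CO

Heavy atoms from the SMILES: 6 C, 4 O.
Implicit hydrogens by atom environment:
  3 × C: no H
  2 × C: 1 H each → 2
  2 × O: no H
  1 × C: 2 H
  1 × O: 1 H
  1 × O (charge -1): no H
  Total hydrogens = 5.
Net charge -1.
Molecular formula: C6H5O4-

C6H5O4-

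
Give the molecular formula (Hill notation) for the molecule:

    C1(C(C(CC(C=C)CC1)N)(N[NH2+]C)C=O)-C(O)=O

Heavy atoms from the SMILES: 12 C, 3 N, 3 O.
Implicit hydrogens by atom environment:
  5 × C: 1 H each → 5
  4 × C: 2 H each → 8
  2 × C: no H
  2 × O: no H
  1 × C: 3 H
  1 × N (charge +1): 2 H
  1 × N: 2 H
  1 × N: 1 H
  1 × O: 1 H
  Total hydrogens = 22.
Net charge +1.
Molecular formula: C12H22N3O3+

C12H22N3O3+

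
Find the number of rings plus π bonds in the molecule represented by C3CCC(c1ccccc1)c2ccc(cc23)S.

9

Molecular formula from the SMILES: C16H16S.
DoU = (2C + 2 + N − H − X)/2 = (2·16 + 2 + 0 − 16 − 0)/2 = 18/2 = 9.
(Structurally: 3 ring(s) + 6 π bond(s) = 9.)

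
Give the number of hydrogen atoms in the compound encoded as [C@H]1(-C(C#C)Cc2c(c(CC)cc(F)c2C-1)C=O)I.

Hydrogens are implicit in SMILES; fill each atom to its normal valence:
  5 × C (aromatic): no H
  4 × C: 1 H each → 4
  3 × C: 2 H each → 6
  1 × C: 3 H
  1 × C (aromatic): 1 H
  1 × C: no H
  1 × F: no H
  1 × I: no H
  1 × O: no H
  Total hydrogens = 14.

14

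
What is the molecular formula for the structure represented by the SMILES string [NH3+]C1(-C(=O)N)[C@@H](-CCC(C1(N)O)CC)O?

Heavy atoms from the SMILES: 9 C, 3 N, 3 O.
Implicit hydrogens by atom environment:
  3 × C: 2 H each → 6
  3 × C: no H
  2 × C: 1 H each → 2
  2 × N: 2 H each → 4
  2 × O: 1 H each → 2
  1 × C: 3 H
  1 × N (charge +1): 3 H
  1 × O: no H
  Total hydrogens = 20.
Net charge +1.
Molecular formula: C9H20N3O3+

C9H20N3O3+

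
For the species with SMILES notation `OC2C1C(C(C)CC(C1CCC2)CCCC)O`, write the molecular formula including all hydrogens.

C15H28O2

Heavy atoms from the SMILES: 15 C, 2 O.
Implicit hydrogens by atom environment:
  7 × C: 2 H each → 14
  6 × C: 1 H each → 6
  2 × C: 3 H each → 6
  2 × O: 1 H each → 2
  Total hydrogens = 28.
Molecular formula: C15H28O2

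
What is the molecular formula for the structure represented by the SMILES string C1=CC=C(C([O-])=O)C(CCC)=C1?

Heavy atoms from the SMILES: 10 C, 2 O.
Implicit hydrogens by atom environment:
  4 × C (aromatic): 1 H each → 4
  2 × C: 2 H each → 4
  2 × C (aromatic): no H
  1 × C: 3 H
  1 × C: no H
  1 × O: no H
  1 × O (charge -1): no H
  Total hydrogens = 11.
Net charge -1.
Molecular formula: C10H11O2-

C10H11O2-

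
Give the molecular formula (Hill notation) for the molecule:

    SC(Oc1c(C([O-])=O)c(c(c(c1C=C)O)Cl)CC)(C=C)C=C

Heavy atoms from the SMILES: 16 C, 1 Cl, 4 O, 1 S.
Implicit hydrogens by atom environment:
  6 × C (aromatic): no H
  4 × C: 2 H each → 8
  3 × C: 1 H each → 3
  2 × C: no H
  2 × O: no H
  1 × C: 3 H
  1 × Cl: no H
  1 × O: 1 H
  1 × O (charge -1): no H
  1 × S: 1 H
  Total hydrogens = 16.
Net charge -1.
Molecular formula: C16H16ClO4S-

C16H16ClO4S-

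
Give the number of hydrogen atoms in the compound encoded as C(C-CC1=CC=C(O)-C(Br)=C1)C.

Hydrogens are implicit in SMILES; fill each atom to its normal valence:
  3 × C: 2 H each → 6
  3 × C (aromatic): 1 H each → 3
  3 × C (aromatic): no H
  1 × Br: no H
  1 × C: 3 H
  1 × O: 1 H
  Total hydrogens = 13.

13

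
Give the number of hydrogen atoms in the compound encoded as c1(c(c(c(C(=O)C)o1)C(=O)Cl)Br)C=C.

Hydrogens are implicit in SMILES; fill each atom to its normal valence:
  4 × C (aromatic): no H
  2 × C: no H
  2 × O: no H
  1 × Br: no H
  1 × C: 3 H
  1 × C: 2 H
  1 × C: 1 H
  1 × Cl: no H
  1 × O (aromatic): no H
  Total hydrogens = 6.

6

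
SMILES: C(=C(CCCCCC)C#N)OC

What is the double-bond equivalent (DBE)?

3

Molecular formula from the SMILES: C10H17NO.
DoU = (2C + 2 + N − H − X)/2 = (2·10 + 2 + 1 − 17 − 0)/2 = 6/2 = 3.
(Structurally: 0 ring(s) + 3 π bond(s) = 3.)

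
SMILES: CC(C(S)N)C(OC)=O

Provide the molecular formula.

Heavy atoms from the SMILES: 5 C, 1 N, 2 O, 1 S.
Implicit hydrogens by atom environment:
  2 × C: 3 H each → 6
  2 × C: 1 H each → 2
  2 × O: no H
  1 × C: no H
  1 × N: 2 H
  1 × S: 1 H
  Total hydrogens = 11.
Molecular formula: C5H11NO2S

C5H11NO2S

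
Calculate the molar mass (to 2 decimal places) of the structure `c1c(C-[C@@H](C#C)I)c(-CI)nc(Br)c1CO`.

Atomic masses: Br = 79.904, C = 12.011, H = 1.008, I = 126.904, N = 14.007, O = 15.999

Molecular formula: C11H10BrI2NO.
M = 1×79.904 + 11×12.011 + 10×1.008 + 2×126.904 + 1×14.007 + 1×15.999 = 505.92 g/mol.

505.92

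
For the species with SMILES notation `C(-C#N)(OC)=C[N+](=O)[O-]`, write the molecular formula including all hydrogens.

C4H4N2O3

Heavy atoms from the SMILES: 4 C, 2 N, 3 O.
Implicit hydrogens by atom environment:
  2 × C: no H
  2 × O: no H
  1 × C: 3 H
  1 × C: 1 H
  1 × N: no H
  1 × N (charge +1): no H
  1 × O (charge -1): no H
  Total hydrogens = 4.
Molecular formula: C4H4N2O3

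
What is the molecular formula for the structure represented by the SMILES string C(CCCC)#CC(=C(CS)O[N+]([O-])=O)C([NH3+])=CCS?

Heavy atoms from the SMILES: 12 C, 2 N, 3 O, 2 S.
Implicit hydrogens by atom environment:
  5 × C: 2 H each → 10
  5 × C: no H
  2 × O: no H
  2 × S: 1 H each → 2
  1 × C: 3 H
  1 × C: 1 H
  1 × N (charge +1): 3 H
  1 × N (charge +1): no H
  1 × O (charge -1): no H
  Total hydrogens = 19.
Net charge +1.
Molecular formula: C12H19N2O3S2+

C12H19N2O3S2+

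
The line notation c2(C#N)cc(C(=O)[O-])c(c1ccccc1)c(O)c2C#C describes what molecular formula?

Heavy atoms from the SMILES: 16 C, 1 N, 3 O.
Implicit hydrogens by atom environment:
  6 × C (aromatic): 1 H each → 6
  6 × C (aromatic): no H
  3 × C: no H
  1 × C: 1 H
  1 × N: no H
  1 × O: 1 H
  1 × O: no H
  1 × O (charge -1): no H
  Total hydrogens = 8.
Net charge -1.
Molecular formula: C16H8NO3-

C16H8NO3-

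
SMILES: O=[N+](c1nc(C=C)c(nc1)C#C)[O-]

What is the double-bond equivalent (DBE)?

Molecular formula from the SMILES: C8H5N3O2.
DoU = (2C + 2 + N − H − X)/2 = (2·8 + 2 + 3 − 5 − 0)/2 = 16/2 = 8.
(Structurally: 1 ring(s) + 7 π bond(s) = 8.)

8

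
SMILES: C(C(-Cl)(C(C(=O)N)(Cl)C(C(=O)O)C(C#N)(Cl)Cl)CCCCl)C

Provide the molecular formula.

C12H15Cl5N2O3

Heavy atoms from the SMILES: 12 C, 5 Cl, 2 N, 3 O.
Implicit hydrogens by atom environment:
  6 × C: no H
  5 × Cl: no H
  4 × C: 2 H each → 8
  2 × O: no H
  1 × C: 3 H
  1 × C: 1 H
  1 × N: 2 H
  1 × N: no H
  1 × O: 1 H
  Total hydrogens = 15.
Molecular formula: C12H15Cl5N2O3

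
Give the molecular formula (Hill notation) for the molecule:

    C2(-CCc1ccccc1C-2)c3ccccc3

C16H16

Heavy atoms from the SMILES: 16 C.
Implicit hydrogens by atom environment:
  9 × C (aromatic): 1 H each → 9
  3 × C: 2 H each → 6
  3 × C (aromatic): no H
  1 × C: 1 H
  Total hydrogens = 16.
Molecular formula: C16H16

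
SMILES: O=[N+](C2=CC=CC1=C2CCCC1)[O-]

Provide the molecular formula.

Heavy atoms from the SMILES: 10 C, 1 N, 2 O.
Implicit hydrogens by atom environment:
  4 × C: 2 H each → 8
  3 × C (aromatic): 1 H each → 3
  3 × C (aromatic): no H
  1 × N (charge +1): no H
  1 × O: no H
  1 × O (charge -1): no H
  Total hydrogens = 11.
Molecular formula: C10H11NO2

C10H11NO2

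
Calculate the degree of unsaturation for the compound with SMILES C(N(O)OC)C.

Molecular formula from the SMILES: C3H9NO2.
DoU = (2C + 2 + N − H − X)/2 = (2·3 + 2 + 1 − 9 − 0)/2 = 0/2 = 0.
(Structurally: 0 ring(s) + 0 π bond(s) = 0.)

0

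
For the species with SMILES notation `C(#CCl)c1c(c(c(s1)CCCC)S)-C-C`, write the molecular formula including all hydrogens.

C12H15ClS2

Heavy atoms from the SMILES: 12 C, 1 Cl, 2 S.
Implicit hydrogens by atom environment:
  4 × C: 2 H each → 8
  4 × C (aromatic): no H
  2 × C: 3 H each → 6
  2 × C: no H
  1 × Cl: no H
  1 × S: 1 H
  1 × S (aromatic): no H
  Total hydrogens = 15.
Molecular formula: C12H15ClS2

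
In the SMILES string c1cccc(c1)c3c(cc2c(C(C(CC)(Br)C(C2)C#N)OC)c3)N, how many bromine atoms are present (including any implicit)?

1

The symbol for bromine appears 1 time in the SMILES.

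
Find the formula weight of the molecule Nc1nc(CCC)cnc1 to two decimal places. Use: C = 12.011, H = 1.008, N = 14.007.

Molecular formula: C7H11N3.
M = 7×12.011 + 11×1.008 + 3×14.007 = 137.19 g/mol.

137.19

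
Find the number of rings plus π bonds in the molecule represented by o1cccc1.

Molecular formula from the SMILES: C4H4O.
DoU = (2C + 2 + N − H − X)/2 = (2·4 + 2 + 0 − 4 − 0)/2 = 6/2 = 3.
(Structurally: 1 ring(s) + 2 π bond(s) = 3.)

3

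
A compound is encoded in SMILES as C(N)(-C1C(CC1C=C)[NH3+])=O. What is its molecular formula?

Heavy atoms from the SMILES: 7 C, 2 N, 1 O.
Implicit hydrogens by atom environment:
  4 × C: 1 H each → 4
  2 × C: 2 H each → 4
  1 × C: no H
  1 × N (charge +1): 3 H
  1 × N: 2 H
  1 × O: no H
  Total hydrogens = 13.
Net charge +1.
Molecular formula: C7H13N2O+

C7H13N2O+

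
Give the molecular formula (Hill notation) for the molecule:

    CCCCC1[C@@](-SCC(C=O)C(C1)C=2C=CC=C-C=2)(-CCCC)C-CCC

C25H40OS

Heavy atoms from the SMILES: 25 C, 1 O, 1 S.
Implicit hydrogens by atom environment:
  11 × C: 2 H each → 22
  5 × C (aromatic): 1 H each → 5
  4 × C: 1 H each → 4
  3 × C: 3 H each → 9
  1 × C: no H
  1 × C (aromatic): no H
  1 × O: no H
  1 × S: no H
  Total hydrogens = 40.
Molecular formula: C25H40OS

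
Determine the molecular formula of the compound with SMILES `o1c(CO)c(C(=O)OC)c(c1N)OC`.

C8H11NO5

Heavy atoms from the SMILES: 8 C, 1 N, 5 O.
Implicit hydrogens by atom environment:
  4 × C (aromatic): no H
  3 × O: no H
  2 × C: 3 H each → 6
  1 × C: 2 H
  1 × C: no H
  1 × N: 2 H
  1 × O: 1 H
  1 × O (aromatic): no H
  Total hydrogens = 11.
Molecular formula: C8H11NO5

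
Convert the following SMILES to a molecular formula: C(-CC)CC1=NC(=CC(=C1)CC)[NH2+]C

C12H21N2+

Heavy atoms from the SMILES: 12 C, 2 N.
Implicit hydrogens by atom environment:
  4 × C: 2 H each → 8
  3 × C: 3 H each → 9
  3 × C (aromatic): no H
  2 × C (aromatic): 1 H each → 2
  1 × N (charge +1): 2 H
  1 × N (aromatic): no H
  Total hydrogens = 21.
Net charge +1.
Molecular formula: C12H21N2+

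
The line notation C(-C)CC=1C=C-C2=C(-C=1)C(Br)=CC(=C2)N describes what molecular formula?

Heavy atoms from the SMILES: 1 Br, 13 C, 1 N.
Implicit hydrogens by atom environment:
  5 × C (aromatic): 1 H each → 5
  5 × C (aromatic): no H
  2 × C: 2 H each → 4
  1 × Br: no H
  1 × C: 3 H
  1 × N: 2 H
  Total hydrogens = 14.
Molecular formula: C13H14BrN

C13H14BrN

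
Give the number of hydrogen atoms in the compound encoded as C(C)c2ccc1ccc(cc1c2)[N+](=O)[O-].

11

Hydrogens are implicit in SMILES; fill each atom to its normal valence:
  6 × C (aromatic): 1 H each → 6
  4 × C (aromatic): no H
  1 × C: 3 H
  1 × C: 2 H
  1 × N (charge +1): no H
  1 × O: no H
  1 × O (charge -1): no H
  Total hydrogens = 11.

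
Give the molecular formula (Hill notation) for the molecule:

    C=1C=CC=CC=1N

C6H7N

Heavy atoms from the SMILES: 6 C, 1 N.
Implicit hydrogens by atom environment:
  5 × C (aromatic): 1 H each → 5
  1 × C (aromatic): no H
  1 × N: 2 H
  Total hydrogens = 7.
Molecular formula: C6H7N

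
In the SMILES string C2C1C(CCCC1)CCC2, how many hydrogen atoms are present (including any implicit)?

Hydrogens are implicit in SMILES; fill each atom to its normal valence:
  8 × C: 2 H each → 16
  2 × C: 1 H each → 2
  Total hydrogens = 18.

18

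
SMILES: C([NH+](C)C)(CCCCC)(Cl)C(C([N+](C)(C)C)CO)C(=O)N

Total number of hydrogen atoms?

Hydrogens are implicit in SMILES; fill each atom to its normal valence:
  6 × C: 3 H each → 18
  5 × C: 2 H each → 10
  2 × C: 1 H each → 2
  2 × C: no H
  1 × Cl: no H
  1 × N: 2 H
  1 × N (charge +1): 1 H
  1 × N (charge +1): no H
  1 × O: 1 H
  1 × O: no H
  Total hydrogens = 34.

34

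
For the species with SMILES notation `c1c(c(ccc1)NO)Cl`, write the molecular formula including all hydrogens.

Heavy atoms from the SMILES: 6 C, 1 Cl, 1 N, 1 O.
Implicit hydrogens by atom environment:
  4 × C (aromatic): 1 H each → 4
  2 × C (aromatic): no H
  1 × Cl: no H
  1 × N: 1 H
  1 × O: 1 H
  Total hydrogens = 6.
Molecular formula: C6H6ClNO

C6H6ClNO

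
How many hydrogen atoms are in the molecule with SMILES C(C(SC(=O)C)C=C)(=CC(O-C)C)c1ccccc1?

20

Hydrogens are implicit in SMILES; fill each atom to its normal valence:
  5 × C (aromatic): 1 H each → 5
  4 × C: 1 H each → 4
  3 × C: 3 H each → 9
  2 × C: no H
  2 × O: no H
  1 × C: 2 H
  1 × C (aromatic): no H
  1 × S: no H
  Total hydrogens = 20.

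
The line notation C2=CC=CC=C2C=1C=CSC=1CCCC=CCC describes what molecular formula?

Heavy atoms from the SMILES: 17 C, 1 S.
Implicit hydrogens by atom environment:
  7 × C (aromatic): 1 H each → 7
  4 × C: 2 H each → 8
  3 × C (aromatic): no H
  2 × C: 1 H each → 2
  1 × C: 3 H
  1 × S (aromatic): no H
  Total hydrogens = 20.
Molecular formula: C17H20S

C17H20S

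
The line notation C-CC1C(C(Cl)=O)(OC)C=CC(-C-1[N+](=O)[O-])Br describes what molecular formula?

C10H13BrClNO4

Heavy atoms from the SMILES: 1 Br, 10 C, 1 Cl, 1 N, 4 O.
Implicit hydrogens by atom environment:
  5 × C: 1 H each → 5
  3 × O: no H
  2 × C: 3 H each → 6
  2 × C: no H
  1 × Br: no H
  1 × C: 2 H
  1 × Cl: no H
  1 × N (charge +1): no H
  1 × O (charge -1): no H
  Total hydrogens = 13.
Molecular formula: C10H13BrClNO4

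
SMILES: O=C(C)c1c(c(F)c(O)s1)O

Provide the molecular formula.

Heavy atoms from the SMILES: 6 C, 1 F, 3 O, 1 S.
Implicit hydrogens by atom environment:
  4 × C (aromatic): no H
  2 × O: 1 H each → 2
  1 × C: 3 H
  1 × C: no H
  1 × F: no H
  1 × O: no H
  1 × S (aromatic): no H
  Total hydrogens = 5.
Molecular formula: C6H5FO3S

C6H5FO3S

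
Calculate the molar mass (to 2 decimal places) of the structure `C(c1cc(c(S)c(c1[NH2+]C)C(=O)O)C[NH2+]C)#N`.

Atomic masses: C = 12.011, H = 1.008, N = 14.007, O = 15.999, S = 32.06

Molecular formula: [C11H15N3O2S]2+.
M = 11×12.011 + 15×1.008 + 3×14.007 + 2×15.999 + 1×32.06 = 253.32 g/mol.

253.32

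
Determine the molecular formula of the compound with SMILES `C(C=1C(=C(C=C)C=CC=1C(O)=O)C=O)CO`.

Heavy atoms from the SMILES: 12 C, 4 O.
Implicit hydrogens by atom environment:
  4 × C (aromatic): no H
  3 × C: 2 H each → 6
  2 × C (aromatic): 1 H each → 2
  2 × C: 1 H each → 2
  2 × O: 1 H each → 2
  2 × O: no H
  1 × C: no H
  Total hydrogens = 12.
Molecular formula: C12H12O4

C12H12O4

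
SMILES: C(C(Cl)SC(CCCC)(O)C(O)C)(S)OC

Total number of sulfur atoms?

The symbol for sulfur appears 2 times in the SMILES.

2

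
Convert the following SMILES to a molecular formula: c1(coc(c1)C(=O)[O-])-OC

Heavy atoms from the SMILES: 6 C, 4 O.
Implicit hydrogens by atom environment:
  2 × C (aromatic): 1 H each → 2
  2 × C (aromatic): no H
  2 × O: no H
  1 × C: 3 H
  1 × C: no H
  1 × O (aromatic): no H
  1 × O (charge -1): no H
  Total hydrogens = 5.
Net charge -1.
Molecular formula: C6H5O4-

C6H5O4-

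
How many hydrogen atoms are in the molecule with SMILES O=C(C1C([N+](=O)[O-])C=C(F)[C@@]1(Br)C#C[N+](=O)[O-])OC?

6

Hydrogens are implicit in SMILES; fill each atom to its normal valence:
  5 × C: no H
  4 × O: no H
  3 × C: 1 H each → 3
  2 × N (charge +1): no H
  2 × O (charge -1): no H
  1 × Br: no H
  1 × C: 3 H
  1 × F: no H
  Total hydrogens = 6.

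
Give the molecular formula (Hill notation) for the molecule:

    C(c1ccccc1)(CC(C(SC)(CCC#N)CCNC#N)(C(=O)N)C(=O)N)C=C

Heavy atoms from the SMILES: 21 C, 5 N, 2 O, 1 S.
Implicit hydrogens by atom environment:
  6 × C: 2 H each → 12
  6 × C: no H
  5 × C (aromatic): 1 H each → 5
  2 × C: 1 H each → 2
  2 × N: 2 H each → 4
  2 × N: no H
  2 × O: no H
  1 × C: 3 H
  1 × C (aromatic): no H
  1 × N: 1 H
  1 × S: no H
  Total hydrogens = 27.
Molecular formula: C21H27N5O2S

C21H27N5O2S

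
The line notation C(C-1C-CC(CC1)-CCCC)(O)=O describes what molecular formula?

C11H20O2

Heavy atoms from the SMILES: 11 C, 2 O.
Implicit hydrogens by atom environment:
  7 × C: 2 H each → 14
  2 × C: 1 H each → 2
  1 × C: 3 H
  1 × C: no H
  1 × O: 1 H
  1 × O: no H
  Total hydrogens = 20.
Molecular formula: C11H20O2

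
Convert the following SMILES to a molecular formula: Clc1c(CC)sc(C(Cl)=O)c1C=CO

C9H8Cl2O2S

Heavy atoms from the SMILES: 9 C, 2 Cl, 2 O, 1 S.
Implicit hydrogens by atom environment:
  4 × C (aromatic): no H
  2 × C: 1 H each → 2
  2 × Cl: no H
  1 × C: 3 H
  1 × C: 2 H
  1 × C: no H
  1 × O: 1 H
  1 × O: no H
  1 × S (aromatic): no H
  Total hydrogens = 8.
Molecular formula: C9H8Cl2O2S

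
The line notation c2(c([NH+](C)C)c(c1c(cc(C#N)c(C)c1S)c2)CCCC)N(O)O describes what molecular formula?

Heavy atoms from the SMILES: 18 C, 3 N, 2 O, 1 S.
Implicit hydrogens by atom environment:
  8 × C (aromatic): no H
  4 × C: 3 H each → 12
  3 × C: 2 H each → 6
  2 × C (aromatic): 1 H each → 2
  2 × N: no H
  2 × O: 1 H each → 2
  1 × C: no H
  1 × N (charge +1): 1 H
  1 × S: 1 H
  Total hydrogens = 24.
Net charge +1.
Molecular formula: C18H24N3O2S+

C18H24N3O2S+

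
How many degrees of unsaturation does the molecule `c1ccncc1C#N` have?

Molecular formula from the SMILES: C6H4N2.
DoU = (2C + 2 + N − H − X)/2 = (2·6 + 2 + 2 − 4 − 0)/2 = 12/2 = 6.
(Structurally: 1 ring(s) + 5 π bond(s) = 6.)

6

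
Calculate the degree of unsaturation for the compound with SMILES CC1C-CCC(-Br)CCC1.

Molecular formula from the SMILES: C9H17Br.
DoU = (2C + 2 + N − H − X)/2 = (2·9 + 2 + 0 − 17 − 1)/2 = 2/2 = 1.
(Structurally: 1 ring(s) + 0 π bond(s) = 1.)

1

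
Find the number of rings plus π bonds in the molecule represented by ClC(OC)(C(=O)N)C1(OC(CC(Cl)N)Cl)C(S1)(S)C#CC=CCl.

5

Molecular formula from the SMILES: C12H14Cl4N2O3S2.
DoU = (2C + 2 + N − H − X)/2 = (2·12 + 2 + 2 − 14 − 4)/2 = 10/2 = 5.
(Structurally: 1 ring(s) + 4 π bond(s) = 5.)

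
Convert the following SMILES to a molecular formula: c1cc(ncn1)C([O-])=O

Heavy atoms from the SMILES: 5 C, 2 N, 2 O.
Implicit hydrogens by atom environment:
  3 × C (aromatic): 1 H each → 3
  2 × N (aromatic): no H
  1 × C (aromatic): no H
  1 × C: no H
  1 × O: no H
  1 × O (charge -1): no H
  Total hydrogens = 3.
Net charge -1.
Molecular formula: C5H3N2O2-

C5H3N2O2-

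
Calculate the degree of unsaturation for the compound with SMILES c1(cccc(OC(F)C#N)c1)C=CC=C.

Molecular formula from the SMILES: C12H10FNO.
DoU = (2C + 2 + N − H − X)/2 = (2·12 + 2 + 1 − 10 − 1)/2 = 16/2 = 8.
(Structurally: 1 ring(s) + 7 π bond(s) = 8.)

8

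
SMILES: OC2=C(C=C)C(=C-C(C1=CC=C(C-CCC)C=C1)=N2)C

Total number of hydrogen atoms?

21

Hydrogens are implicit in SMILES; fill each atom to its normal valence:
  6 × C (aromatic): no H
  5 × C (aromatic): 1 H each → 5
  4 × C: 2 H each → 8
  2 × C: 3 H each → 6
  1 × C: 1 H
  1 × N (aromatic): no H
  1 × O: 1 H
  Total hydrogens = 21.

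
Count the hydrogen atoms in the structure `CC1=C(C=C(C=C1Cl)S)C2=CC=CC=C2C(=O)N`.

12

Hydrogens are implicit in SMILES; fill each atom to its normal valence:
  6 × C (aromatic): 1 H each → 6
  6 × C (aromatic): no H
  1 × C: 3 H
  1 × C: no H
  1 × Cl: no H
  1 × N: 2 H
  1 × O: no H
  1 × S: 1 H
  Total hydrogens = 12.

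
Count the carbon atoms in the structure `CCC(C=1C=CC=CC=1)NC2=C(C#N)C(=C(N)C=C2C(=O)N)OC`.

The symbol for carbon appears 18 times in the SMILES.

18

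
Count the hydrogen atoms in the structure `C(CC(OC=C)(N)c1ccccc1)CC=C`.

19

Hydrogens are implicit in SMILES; fill each atom to its normal valence:
  5 × C: 2 H each → 10
  5 × C (aromatic): 1 H each → 5
  2 × C: 1 H each → 2
  1 × C: no H
  1 × C (aromatic): no H
  1 × N: 2 H
  1 × O: no H
  Total hydrogens = 19.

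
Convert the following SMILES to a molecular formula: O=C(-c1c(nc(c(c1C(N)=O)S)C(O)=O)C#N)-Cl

C9H4ClN3O4S

Heavy atoms from the SMILES: 9 C, 1 Cl, 3 N, 4 O, 1 S.
Implicit hydrogens by atom environment:
  5 × C (aromatic): no H
  4 × C: no H
  3 × O: no H
  1 × Cl: no H
  1 × N: 2 H
  1 × N (aromatic): no H
  1 × N: no H
  1 × O: 1 H
  1 × S: 1 H
  Total hydrogens = 4.
Molecular formula: C9H4ClN3O4S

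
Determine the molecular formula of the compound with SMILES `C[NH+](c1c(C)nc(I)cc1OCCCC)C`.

C12H20IN2O+

Heavy atoms from the SMILES: 12 C, 1 I, 2 N, 1 O.
Implicit hydrogens by atom environment:
  4 × C: 3 H each → 12
  4 × C (aromatic): no H
  3 × C: 2 H each → 6
  1 × C (aromatic): 1 H
  1 × I: no H
  1 × N (charge +1): 1 H
  1 × N (aromatic): no H
  1 × O: no H
  Total hydrogens = 20.
Net charge +1.
Molecular formula: C12H20IN2O+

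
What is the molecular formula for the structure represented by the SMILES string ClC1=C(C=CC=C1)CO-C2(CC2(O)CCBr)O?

Heavy atoms from the SMILES: 1 Br, 12 C, 1 Cl, 3 O.
Implicit hydrogens by atom environment:
  4 × C: 2 H each → 8
  4 × C (aromatic): 1 H each → 4
  2 × C: no H
  2 × C (aromatic): no H
  2 × O: 1 H each → 2
  1 × Br: no H
  1 × Cl: no H
  1 × O: no H
  Total hydrogens = 14.
Molecular formula: C12H14BrClO3

C12H14BrClO3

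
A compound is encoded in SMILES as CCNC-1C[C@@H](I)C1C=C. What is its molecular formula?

Heavy atoms from the SMILES: 8 C, 1 I, 1 N.
Implicit hydrogens by atom environment:
  4 × C: 1 H each → 4
  3 × C: 2 H each → 6
  1 × C: 3 H
  1 × I: no H
  1 × N: 1 H
  Total hydrogens = 14.
Molecular formula: C8H14IN

C8H14IN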